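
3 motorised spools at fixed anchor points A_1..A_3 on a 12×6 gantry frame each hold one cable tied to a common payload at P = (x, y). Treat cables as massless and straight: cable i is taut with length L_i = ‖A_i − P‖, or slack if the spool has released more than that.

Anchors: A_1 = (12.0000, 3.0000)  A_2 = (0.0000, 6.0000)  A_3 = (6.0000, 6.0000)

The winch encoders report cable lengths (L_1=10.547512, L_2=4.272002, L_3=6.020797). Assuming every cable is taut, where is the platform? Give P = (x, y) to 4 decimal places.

each cable: (A_i−P)·(A_i−P) = L_i²; let q_i = ‖A_i‖²−L_i²
q_1 = 144.0000+9.0000−111.2500 = 41.7500
row 1: 24.0000x − 6.0000y = 24.0000  (q_2=17.7500)
row 2: 12.0000x − 6.0000y = 6.0000  (q_3=35.7500)
Cramer on rows 1–2 → x = 1.5000, y = 2.0000

(1.5000, 2.0000)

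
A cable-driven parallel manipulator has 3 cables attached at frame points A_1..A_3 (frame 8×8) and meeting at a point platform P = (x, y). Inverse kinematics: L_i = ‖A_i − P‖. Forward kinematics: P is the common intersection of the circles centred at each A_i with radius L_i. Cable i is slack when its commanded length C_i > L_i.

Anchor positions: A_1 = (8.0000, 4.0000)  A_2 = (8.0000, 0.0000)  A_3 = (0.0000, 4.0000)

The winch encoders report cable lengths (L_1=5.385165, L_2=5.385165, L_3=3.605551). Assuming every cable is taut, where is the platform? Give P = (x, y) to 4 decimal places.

(3.0000, 2.0000)

circle eqns → linear via eq_j − eq_1; set q_j = A_j·A_j − L_j²
q_1 = 64.0000+16.0000−29.0000 = 51.0000
0.0000·x + 8.0000·y = q_1−q_2 = 16.0000
16.0000·x + 0.0000·y = q_1−q_3 = 48.0000
solve first two rows → x=3.0000, y=2.0000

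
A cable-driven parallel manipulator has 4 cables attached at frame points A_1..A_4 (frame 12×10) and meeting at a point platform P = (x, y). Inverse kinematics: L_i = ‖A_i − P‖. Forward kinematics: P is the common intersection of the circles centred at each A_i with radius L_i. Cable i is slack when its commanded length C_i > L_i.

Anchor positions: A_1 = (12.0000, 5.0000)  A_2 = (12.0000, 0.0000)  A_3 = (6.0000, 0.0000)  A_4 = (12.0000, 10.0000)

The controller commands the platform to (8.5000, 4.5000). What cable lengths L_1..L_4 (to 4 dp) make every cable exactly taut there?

cable 1: Δx=3.5000, Δy=0.5000; L_1 = √(Δx²+Δy²) = 3.5355
cable 2: Δx=3.5000, Δy=-4.5000; L_2 = √(Δx²+Δy²) = 5.7009
cable 3: Δx=-2.5000, Δy=-4.5000; L_3 = √(Δx²+Δy²) = 5.1478
cable 4: Δx=3.5000, Δy=5.5000; L_4 = √(Δx²+Δy²) = 6.5192

(3.5355, 5.7009, 5.1478, 6.5192)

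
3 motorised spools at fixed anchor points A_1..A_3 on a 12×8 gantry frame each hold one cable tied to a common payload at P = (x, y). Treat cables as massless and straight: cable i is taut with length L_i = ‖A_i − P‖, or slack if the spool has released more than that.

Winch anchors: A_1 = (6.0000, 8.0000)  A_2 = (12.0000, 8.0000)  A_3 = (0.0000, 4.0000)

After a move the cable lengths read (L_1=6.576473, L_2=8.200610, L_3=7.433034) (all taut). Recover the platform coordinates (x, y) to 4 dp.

circle eqns → linear via eq_j − eq_1; set c_j = A_j·A_j − L_j²
c_1 = 36.0000+64.0000−43.2500 = 56.7500
-12.0000·x + 0.0000·y = c_1−c_2 = -84.0000
12.0000·x + 8.0000·y = c_1−c_3 = 96.0000
solve first two rows → x=7.0000, y=1.5000

(7.0000, 1.5000)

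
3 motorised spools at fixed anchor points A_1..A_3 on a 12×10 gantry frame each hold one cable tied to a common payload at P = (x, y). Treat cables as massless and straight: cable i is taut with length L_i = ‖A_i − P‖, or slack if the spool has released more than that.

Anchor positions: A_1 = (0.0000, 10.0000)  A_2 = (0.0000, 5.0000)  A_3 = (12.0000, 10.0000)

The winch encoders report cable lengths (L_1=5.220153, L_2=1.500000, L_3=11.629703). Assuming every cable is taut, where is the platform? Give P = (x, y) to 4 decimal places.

(1.5000, 5.0000)

circle eqns → linear via eq_j − eq_1; set k_j = A_j·A_j − L_j²
k_1 = 0.0000+100.0000−27.2500 = 72.7500
0.0000·x + 10.0000·y = k_1−k_2 = 50.0000
-24.0000·x + 0.0000·y = k_1−k_3 = -36.0000
solve first two rows → x=1.5000, y=5.0000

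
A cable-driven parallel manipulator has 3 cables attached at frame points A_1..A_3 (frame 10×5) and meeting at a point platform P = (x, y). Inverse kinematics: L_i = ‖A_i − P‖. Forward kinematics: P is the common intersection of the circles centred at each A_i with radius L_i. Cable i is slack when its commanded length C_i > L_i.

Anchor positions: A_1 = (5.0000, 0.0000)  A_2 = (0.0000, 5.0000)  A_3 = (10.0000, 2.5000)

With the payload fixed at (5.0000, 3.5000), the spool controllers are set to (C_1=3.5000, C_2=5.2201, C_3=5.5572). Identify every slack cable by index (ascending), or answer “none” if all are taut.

i=1: geometric 3.5000 vs commanded 3.5000 ⇒ taut
i=2: geometric 5.2202 vs commanded 5.2201 ⇒ taut
i=3: geometric 5.0990 vs commanded 5.5572 ⇒ slack

3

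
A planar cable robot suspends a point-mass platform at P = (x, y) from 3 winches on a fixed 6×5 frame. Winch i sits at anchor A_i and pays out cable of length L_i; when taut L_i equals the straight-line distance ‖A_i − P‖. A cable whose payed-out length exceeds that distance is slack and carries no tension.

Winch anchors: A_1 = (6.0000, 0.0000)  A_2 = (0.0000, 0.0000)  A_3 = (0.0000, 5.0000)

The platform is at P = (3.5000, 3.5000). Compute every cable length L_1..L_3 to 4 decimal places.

(4.3012, 4.9497, 3.8079)

cable 1: Δx=2.5000, Δy=-3.5000; L_1 = √(Δx²+Δy²) = 4.3012
cable 2: Δx=-3.5000, Δy=-3.5000; L_2 = √(Δx²+Δy²) = 4.9497
cable 3: Δx=-3.5000, Δy=1.5000; L_3 = √(Δx²+Δy²) = 3.8079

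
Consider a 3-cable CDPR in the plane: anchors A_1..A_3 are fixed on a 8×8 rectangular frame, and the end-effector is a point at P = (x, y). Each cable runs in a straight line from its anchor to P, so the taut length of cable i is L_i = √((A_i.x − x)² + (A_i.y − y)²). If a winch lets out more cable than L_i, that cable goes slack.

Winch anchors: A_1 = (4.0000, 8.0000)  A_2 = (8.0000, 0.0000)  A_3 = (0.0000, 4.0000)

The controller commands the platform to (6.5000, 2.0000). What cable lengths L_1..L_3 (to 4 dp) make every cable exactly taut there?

cable 1: Δx=-2.5000, Δy=6.0000; L_1 = √(Δx²+Δy²) = 6.5000
cable 2: Δx=1.5000, Δy=-2.0000; L_2 = √(Δx²+Δy²) = 2.5000
cable 3: Δx=-6.5000, Δy=2.0000; L_3 = √(Δx²+Δy²) = 6.8007

(6.5000, 2.5000, 6.8007)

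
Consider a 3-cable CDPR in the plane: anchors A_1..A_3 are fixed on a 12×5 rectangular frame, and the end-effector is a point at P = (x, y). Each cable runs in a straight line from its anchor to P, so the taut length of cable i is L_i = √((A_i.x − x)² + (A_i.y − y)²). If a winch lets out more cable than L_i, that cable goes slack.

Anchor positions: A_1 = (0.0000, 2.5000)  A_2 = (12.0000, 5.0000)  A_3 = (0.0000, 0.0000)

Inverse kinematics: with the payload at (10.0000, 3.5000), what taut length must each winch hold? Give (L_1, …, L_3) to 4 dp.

(10.0499, 2.5000, 10.5948)

L_1 = √((0.0000−10.0000)² + (2.5000−3.5000)²) = 10.0499
L_2 = √((12.0000−10.0000)² + (5.0000−3.5000)²) = 2.5000
L_3 = √((0.0000−10.0000)² + (0.0000−3.5000)²) = 10.5948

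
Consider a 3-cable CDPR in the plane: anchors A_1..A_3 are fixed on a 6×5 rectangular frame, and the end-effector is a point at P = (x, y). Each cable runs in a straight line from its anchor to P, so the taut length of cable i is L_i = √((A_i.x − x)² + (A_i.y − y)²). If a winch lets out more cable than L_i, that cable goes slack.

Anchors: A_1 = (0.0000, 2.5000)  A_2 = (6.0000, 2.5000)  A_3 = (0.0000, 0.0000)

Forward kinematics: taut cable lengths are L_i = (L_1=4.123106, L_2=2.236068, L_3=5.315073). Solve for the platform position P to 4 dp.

(4.0000, 3.5000)

circle eqns → linear via eq_j − eq_1; set q_j = A_j·A_j − L_j²
q_1 = 0.0000+6.2500−17.0000 = -10.7500
-12.0000·x + 0.0000·y = q_1−q_2 = -48.0000
0.0000·x + 5.0000·y = q_1−q_3 = 17.5000
solve first two rows → x=4.0000, y=3.5000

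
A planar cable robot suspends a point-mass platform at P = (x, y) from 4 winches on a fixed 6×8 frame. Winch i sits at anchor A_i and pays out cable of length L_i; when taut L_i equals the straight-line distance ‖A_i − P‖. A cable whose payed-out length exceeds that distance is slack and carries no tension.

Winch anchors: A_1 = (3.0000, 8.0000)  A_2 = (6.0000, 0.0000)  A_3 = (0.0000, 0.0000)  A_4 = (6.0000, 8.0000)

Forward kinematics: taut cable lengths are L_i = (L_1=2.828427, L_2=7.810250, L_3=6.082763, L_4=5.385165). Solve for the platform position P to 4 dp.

each cable: (A_i−P)·(A_i−P) = L_i²; let k_i = ‖A_i‖²−L_i²
k_1 = 9.0000+64.0000−8.0000 = 65.0000
row 1: -6.0000x + 16.0000y = 90.0000  (k_2=-25.0000)
row 2: 6.0000x + 16.0000y = 102.0000  (k_3=-37.0000)
row 3: -6.0000x + 0.0000y = -6.0000  (k_4=71.0000)
Cramer on rows 1–2 → x = 1.0000, y = 6.0000
check cable 4: ‖A_4−P‖² = 29.0000 ≈ L_4² = 29.0000 ✓

(1.0000, 6.0000)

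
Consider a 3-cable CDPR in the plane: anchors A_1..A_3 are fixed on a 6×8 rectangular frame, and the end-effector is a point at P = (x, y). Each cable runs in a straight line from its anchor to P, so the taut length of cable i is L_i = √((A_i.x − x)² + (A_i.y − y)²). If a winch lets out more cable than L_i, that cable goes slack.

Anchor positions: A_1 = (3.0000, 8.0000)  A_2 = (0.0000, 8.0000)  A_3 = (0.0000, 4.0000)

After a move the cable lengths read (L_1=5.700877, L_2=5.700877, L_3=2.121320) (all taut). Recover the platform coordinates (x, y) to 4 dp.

each cable: (A_i−P)·(A_i−P) = L_i²; let c_i = ‖A_i‖²−L_i²
c_1 = 9.0000+64.0000−32.5000 = 40.5000
row 1: 6.0000x + 0.0000y = 9.0000  (c_2=31.5000)
row 2: 6.0000x + 8.0000y = 29.0000  (c_3=11.5000)
Cramer on rows 1–2 → x = 1.5000, y = 2.5000

(1.5000, 2.5000)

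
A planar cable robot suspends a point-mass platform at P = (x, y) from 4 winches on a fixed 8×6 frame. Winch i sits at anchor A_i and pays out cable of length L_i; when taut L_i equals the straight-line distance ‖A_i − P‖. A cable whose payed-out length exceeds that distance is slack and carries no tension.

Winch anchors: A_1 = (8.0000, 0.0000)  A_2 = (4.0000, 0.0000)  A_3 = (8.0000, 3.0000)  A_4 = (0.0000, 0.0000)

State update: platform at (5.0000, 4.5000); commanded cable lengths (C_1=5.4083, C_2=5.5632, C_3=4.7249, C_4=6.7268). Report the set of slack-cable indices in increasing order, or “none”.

2, 3

cable 1: L_1 = ‖A_1−P‖ = 5.4083;  C_1 = 5.4083 → taut
cable 2: L_2 = ‖A_2−P‖ = 4.6098;  C_2 = 5.5632 → slack
cable 3: L_3 = ‖A_3−P‖ = 3.3541;  C_3 = 4.7249 → slack
cable 4: L_4 = ‖A_4−P‖ = 6.7268;  C_4 = 6.7268 → taut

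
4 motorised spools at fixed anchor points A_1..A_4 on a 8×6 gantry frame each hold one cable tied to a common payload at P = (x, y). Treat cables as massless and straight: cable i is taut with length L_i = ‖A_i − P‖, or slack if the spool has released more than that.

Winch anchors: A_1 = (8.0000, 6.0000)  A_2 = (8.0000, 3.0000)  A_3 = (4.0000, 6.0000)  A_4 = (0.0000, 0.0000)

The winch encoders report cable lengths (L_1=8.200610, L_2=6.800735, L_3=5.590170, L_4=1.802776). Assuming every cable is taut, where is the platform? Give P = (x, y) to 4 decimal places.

(1.5000, 1.0000)

expand ‖A_i−P‖²=L_i² and subtract eq 1 (q_i ≔ ‖A_i‖²−L_i²)
q_1 = 64.0000+36.0000−67.2500 = 32.7500
eq1−eq2 → [0.0000  6.0000]·P = 6.0000
eq1−eq3 → [8.0000  0.0000]·P = 12.0000
eq1−eq4 → [16.0000  12.0000]·P = 36.0000
2×2 solve → P = (1.5000, 1.0000)
check cable 4: ‖A_4−P‖² = 3.2500 ≈ L_4² = 3.2500 ✓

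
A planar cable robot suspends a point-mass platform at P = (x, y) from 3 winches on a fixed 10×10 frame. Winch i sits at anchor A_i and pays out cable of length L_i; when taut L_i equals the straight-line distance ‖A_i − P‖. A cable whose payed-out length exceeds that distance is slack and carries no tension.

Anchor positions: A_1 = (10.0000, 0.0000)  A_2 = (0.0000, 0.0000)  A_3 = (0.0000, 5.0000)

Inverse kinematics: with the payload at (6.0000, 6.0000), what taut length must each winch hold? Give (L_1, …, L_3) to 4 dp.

L_1: Δ = A_1−P = (4.0000, -6.0000) → ‖Δ‖ = √52.0000 = 7.2111
L_2: Δ = A_2−P = (-6.0000, -6.0000) → ‖Δ‖ = √72.0000 = 8.4853
L_3: Δ = A_3−P = (-6.0000, -1.0000) → ‖Δ‖ = √37.0000 = 6.0828

(7.2111, 8.4853, 6.0828)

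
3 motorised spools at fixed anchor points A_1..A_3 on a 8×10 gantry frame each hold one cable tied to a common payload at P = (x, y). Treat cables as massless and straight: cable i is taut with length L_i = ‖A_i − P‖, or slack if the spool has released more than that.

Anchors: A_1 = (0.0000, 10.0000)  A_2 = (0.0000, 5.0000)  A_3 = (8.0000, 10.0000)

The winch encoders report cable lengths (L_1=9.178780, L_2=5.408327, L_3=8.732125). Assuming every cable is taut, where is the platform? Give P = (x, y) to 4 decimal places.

(4.5000, 2.0000)

circle eqns → linear via eq_j − eq_1; set c_j = A_j·A_j − L_j²
c_1 = 0.0000+100.0000−84.2500 = 15.7500
0.0000·x + 10.0000·y = c_1−c_2 = 20.0000
-16.0000·x + 0.0000·y = c_1−c_3 = -72.0000
solve first two rows → x=4.5000, y=2.0000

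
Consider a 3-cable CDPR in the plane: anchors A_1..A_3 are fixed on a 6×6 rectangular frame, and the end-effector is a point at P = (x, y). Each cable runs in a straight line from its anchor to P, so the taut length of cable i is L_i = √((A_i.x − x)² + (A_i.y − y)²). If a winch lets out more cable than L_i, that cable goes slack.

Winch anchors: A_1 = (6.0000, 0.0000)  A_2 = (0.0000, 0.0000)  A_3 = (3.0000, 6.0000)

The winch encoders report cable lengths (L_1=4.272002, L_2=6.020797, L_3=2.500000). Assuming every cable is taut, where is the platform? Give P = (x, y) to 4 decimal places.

(4.5000, 4.0000)

each cable: (A_i−P)·(A_i−P) = L_i²; let q_i = ‖A_i‖²−L_i²
q_1 = 36.0000+0.0000−18.2500 = 17.7500
row 1: 12.0000x + 0.0000y = 54.0000  (q_2=-36.2500)
row 2: 6.0000x − 12.0000y = -21.0000  (q_3=38.7500)
Cramer on rows 1–2 → x = 4.5000, y = 4.0000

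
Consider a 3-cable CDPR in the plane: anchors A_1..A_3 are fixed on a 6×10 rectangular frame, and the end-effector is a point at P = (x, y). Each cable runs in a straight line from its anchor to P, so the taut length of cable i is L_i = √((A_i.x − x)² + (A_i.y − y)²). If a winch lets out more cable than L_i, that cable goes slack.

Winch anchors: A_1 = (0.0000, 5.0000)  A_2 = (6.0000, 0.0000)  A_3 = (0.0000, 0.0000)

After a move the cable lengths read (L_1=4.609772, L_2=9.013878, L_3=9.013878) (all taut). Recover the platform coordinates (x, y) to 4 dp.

each cable: (A_i−P)·(A_i−P) = L_i²; let c_i = ‖A_i‖²−L_i²
c_1 = 0.0000+25.0000−21.2500 = 3.7500
row 1: -12.0000x + 10.0000y = 49.0000  (c_2=-45.2500)
row 2: 0.0000x + 10.0000y = 85.0000  (c_3=-81.2500)
Cramer on rows 1–2 → x = 3.0000, y = 8.5000

(3.0000, 8.5000)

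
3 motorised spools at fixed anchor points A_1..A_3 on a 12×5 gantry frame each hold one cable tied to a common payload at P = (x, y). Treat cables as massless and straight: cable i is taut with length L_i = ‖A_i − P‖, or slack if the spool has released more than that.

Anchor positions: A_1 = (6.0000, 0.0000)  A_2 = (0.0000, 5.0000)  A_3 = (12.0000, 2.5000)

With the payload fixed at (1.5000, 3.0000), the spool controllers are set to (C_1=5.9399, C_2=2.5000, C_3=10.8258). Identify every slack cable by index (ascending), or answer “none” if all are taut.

cable 1: √((4.5000)²+(-3.0000)²)=5.4083, C_1=5.9399: slack
cable 2: √((-1.5000)²+(2.0000)²)=2.5000, C_2=2.5000: taut
cable 3: √((10.5000)²+(-0.5000)²)=10.5119, C_3=10.8258: slack

1, 3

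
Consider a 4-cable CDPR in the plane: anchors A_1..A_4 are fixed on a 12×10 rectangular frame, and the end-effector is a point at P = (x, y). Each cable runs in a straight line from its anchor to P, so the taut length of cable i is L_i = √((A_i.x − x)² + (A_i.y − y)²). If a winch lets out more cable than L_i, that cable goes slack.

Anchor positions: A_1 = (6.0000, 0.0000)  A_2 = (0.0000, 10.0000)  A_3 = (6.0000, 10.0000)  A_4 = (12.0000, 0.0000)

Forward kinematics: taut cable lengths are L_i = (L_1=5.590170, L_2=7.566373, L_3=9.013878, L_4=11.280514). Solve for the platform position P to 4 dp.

circle eqns → linear via eq_j − eq_1; set c_j = A_j·A_j − L_j²
c_1 = 36.0000+0.0000−31.2500 = 4.7500
12.0000·x − 20.0000·y = c_1−c_2 = -38.0000
0.0000·x − 20.0000·y = c_1−c_3 = -50.0000
-12.0000·x + 0.0000·y = c_1−c_4 = -12.0000
solve first two rows → x=1.0000, y=2.5000
check cable 4: ‖A_4−P‖² = 127.2500 ≈ L_4² = 127.2500 ✓

(1.0000, 2.5000)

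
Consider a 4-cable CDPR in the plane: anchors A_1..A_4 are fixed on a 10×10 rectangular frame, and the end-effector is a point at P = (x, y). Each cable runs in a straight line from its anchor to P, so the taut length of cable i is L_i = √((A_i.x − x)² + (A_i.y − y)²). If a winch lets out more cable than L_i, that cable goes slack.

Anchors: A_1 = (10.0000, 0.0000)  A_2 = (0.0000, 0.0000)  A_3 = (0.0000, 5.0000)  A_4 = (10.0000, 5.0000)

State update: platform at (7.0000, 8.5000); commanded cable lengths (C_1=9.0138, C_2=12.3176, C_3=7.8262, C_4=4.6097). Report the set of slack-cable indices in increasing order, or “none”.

cable 1: √((3.0000)²+(-8.5000)²)=9.0139, C_1=9.0138: taut
cable 2: √((-7.0000)²+(-8.5000)²)=11.0114, C_2=12.3176: slack
cable 3: √((-7.0000)²+(-3.5000)²)=7.8262, C_3=7.8262: taut
cable 4: √((3.0000)²+(-3.5000)²)=4.6098, C_4=4.6097: taut

2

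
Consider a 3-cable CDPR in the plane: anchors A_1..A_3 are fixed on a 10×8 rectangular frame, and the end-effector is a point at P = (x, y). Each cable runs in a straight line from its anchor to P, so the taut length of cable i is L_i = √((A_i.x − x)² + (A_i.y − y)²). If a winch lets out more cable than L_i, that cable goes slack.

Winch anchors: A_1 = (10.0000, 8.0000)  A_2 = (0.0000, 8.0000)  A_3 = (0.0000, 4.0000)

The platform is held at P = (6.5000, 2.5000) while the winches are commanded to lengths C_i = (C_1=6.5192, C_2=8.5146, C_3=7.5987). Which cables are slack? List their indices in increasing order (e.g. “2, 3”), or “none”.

i=1: geometric 6.5192 vs commanded 6.5192 ⇒ taut
i=2: geometric 8.5147 vs commanded 8.5146 ⇒ taut
i=3: geometric 6.6708 vs commanded 7.5987 ⇒ slack

3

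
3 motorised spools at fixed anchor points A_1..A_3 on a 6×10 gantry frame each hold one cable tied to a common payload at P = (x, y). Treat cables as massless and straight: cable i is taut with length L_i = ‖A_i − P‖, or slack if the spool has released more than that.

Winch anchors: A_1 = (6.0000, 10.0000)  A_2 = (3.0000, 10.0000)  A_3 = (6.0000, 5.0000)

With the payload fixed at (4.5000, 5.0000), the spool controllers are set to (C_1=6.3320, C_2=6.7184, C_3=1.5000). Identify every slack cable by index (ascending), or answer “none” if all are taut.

cable 1: √((1.5000)²+(5.0000)²)=5.2202, C_1=6.3320: slack
cable 2: √((-1.5000)²+(5.0000)²)=5.2202, C_2=6.7184: slack
cable 3: √((1.5000)²+(0.0000)²)=1.5000, C_3=1.5000: taut

1, 2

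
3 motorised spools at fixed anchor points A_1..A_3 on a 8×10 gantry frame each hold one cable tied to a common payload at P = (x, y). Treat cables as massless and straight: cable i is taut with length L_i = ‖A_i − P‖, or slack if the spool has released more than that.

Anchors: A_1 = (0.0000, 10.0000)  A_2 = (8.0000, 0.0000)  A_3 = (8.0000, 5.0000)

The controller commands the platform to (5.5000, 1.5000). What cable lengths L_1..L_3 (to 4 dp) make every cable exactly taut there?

L_1: Δ = A_1−P = (-5.5000, 8.5000) → ‖Δ‖ = √102.5000 = 10.1242
L_2: Δ = A_2−P = (2.5000, -1.5000) → ‖Δ‖ = √8.5000 = 2.9155
L_3: Δ = A_3−P = (2.5000, 3.5000) → ‖Δ‖ = √18.5000 = 4.3012

(10.1242, 2.9155, 4.3012)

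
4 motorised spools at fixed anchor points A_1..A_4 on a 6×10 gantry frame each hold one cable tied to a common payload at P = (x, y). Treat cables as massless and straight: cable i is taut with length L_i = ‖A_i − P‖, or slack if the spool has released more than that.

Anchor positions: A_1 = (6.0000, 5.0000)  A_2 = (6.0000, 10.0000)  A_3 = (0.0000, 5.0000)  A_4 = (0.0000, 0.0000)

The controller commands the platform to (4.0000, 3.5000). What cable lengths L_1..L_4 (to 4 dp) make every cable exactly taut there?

L_1 = √((6.0000−4.0000)² + (5.0000−3.5000)²) = 2.5000
L_2 = √((6.0000−4.0000)² + (10.0000−3.5000)²) = 6.8007
L_3 = √((0.0000−4.0000)² + (5.0000−3.5000)²) = 4.2720
L_4 = √((0.0000−4.0000)² + (0.0000−3.5000)²) = 5.3151

(2.5000, 6.8007, 4.2720, 5.3151)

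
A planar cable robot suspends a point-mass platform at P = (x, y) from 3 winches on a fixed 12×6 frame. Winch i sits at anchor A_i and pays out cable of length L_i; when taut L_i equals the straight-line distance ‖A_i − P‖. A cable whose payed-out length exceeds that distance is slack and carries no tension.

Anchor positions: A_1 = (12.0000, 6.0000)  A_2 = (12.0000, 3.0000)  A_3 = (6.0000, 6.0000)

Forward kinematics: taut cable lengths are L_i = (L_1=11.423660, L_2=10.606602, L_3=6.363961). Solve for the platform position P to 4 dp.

each cable: (A_i−P)·(A_i−P) = L_i²; let k_i = ‖A_i‖²−L_i²
k_1 = 144.0000+36.0000−130.5000 = 49.5000
row 1: 0.0000x + 6.0000y = 9.0000  (k_2=40.5000)
row 2: 12.0000x + 0.0000y = 18.0000  (k_3=31.5000)
Cramer on rows 1–2 → x = 1.5000, y = 1.5000

(1.5000, 1.5000)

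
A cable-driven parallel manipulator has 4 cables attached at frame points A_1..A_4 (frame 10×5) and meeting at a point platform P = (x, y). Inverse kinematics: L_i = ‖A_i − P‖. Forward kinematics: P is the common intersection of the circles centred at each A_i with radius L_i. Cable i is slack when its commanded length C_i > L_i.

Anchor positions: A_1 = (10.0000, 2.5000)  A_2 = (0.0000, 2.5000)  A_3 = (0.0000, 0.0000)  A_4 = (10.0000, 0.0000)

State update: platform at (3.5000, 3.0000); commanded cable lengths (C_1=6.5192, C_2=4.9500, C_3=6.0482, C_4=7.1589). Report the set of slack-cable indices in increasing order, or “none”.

cable 1: L_1 = ‖A_1−P‖ = 6.5192;  C_1 = 6.5192 → taut
cable 2: L_2 = ‖A_2−P‖ = 3.5355;  C_2 = 4.9500 → slack
cable 3: L_3 = ‖A_3−P‖ = 4.6098;  C_3 = 6.0482 → slack
cable 4: L_4 = ‖A_4−P‖ = 7.1589;  C_4 = 7.1589 → taut

2, 3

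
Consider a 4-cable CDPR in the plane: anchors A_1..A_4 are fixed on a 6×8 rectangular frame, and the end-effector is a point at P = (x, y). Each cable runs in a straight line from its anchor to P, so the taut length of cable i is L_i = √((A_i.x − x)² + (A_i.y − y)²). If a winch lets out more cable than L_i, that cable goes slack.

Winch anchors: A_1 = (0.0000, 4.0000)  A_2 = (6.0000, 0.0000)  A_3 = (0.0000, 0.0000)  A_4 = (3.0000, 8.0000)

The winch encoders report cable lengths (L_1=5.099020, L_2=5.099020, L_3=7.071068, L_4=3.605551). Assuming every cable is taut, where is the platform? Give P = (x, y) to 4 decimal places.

each cable: (A_i−P)·(A_i−P) = L_i²; let k_i = ‖A_i‖²−L_i²
k_1 = 0.0000+16.0000−26.0000 = -10.0000
row 1: -12.0000x + 8.0000y = -20.0000  (k_2=10.0000)
row 2: 0.0000x + 8.0000y = 40.0000  (k_3=-50.0000)
row 3: -6.0000x − 8.0000y = -70.0000  (k_4=60.0000)
Cramer on rows 1–2 → x = 5.0000, y = 5.0000
check cable 4: ‖A_4−P‖² = 13.0000 ≈ L_4² = 13.0000 ✓

(5.0000, 5.0000)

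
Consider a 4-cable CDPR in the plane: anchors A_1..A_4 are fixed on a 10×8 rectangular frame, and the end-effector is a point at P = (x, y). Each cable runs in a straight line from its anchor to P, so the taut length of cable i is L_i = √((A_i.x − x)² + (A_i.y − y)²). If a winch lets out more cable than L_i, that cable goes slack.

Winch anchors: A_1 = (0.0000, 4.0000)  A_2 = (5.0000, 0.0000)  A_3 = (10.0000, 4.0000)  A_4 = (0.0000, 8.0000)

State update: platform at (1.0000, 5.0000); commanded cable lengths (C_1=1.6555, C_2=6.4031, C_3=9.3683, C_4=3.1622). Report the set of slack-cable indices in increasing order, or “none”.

1, 3

i=1: geometric 1.4142 vs commanded 1.6555 ⇒ slack
i=2: geometric 6.4031 vs commanded 6.4031 ⇒ taut
i=3: geometric 9.0554 vs commanded 9.3683 ⇒ slack
i=4: geometric 3.1623 vs commanded 3.1622 ⇒ taut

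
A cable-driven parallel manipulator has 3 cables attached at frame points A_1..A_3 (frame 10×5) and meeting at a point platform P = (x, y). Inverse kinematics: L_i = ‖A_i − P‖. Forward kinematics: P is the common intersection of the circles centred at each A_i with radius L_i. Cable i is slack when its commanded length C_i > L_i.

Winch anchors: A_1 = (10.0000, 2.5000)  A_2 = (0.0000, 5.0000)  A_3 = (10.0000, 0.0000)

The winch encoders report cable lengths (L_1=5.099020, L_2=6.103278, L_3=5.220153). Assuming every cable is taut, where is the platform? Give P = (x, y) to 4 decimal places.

(5.0000, 1.5000)

each cable: (A_i−P)·(A_i−P) = L_i²; let k_i = ‖A_i‖²−L_i²
k_1 = 100.0000+6.2500−26.0000 = 80.2500
row 1: 20.0000x − 5.0000y = 92.5000  (k_2=-12.2500)
row 2: 0.0000x + 5.0000y = 7.5000  (k_3=72.7500)
Cramer on rows 1–2 → x = 5.0000, y = 1.5000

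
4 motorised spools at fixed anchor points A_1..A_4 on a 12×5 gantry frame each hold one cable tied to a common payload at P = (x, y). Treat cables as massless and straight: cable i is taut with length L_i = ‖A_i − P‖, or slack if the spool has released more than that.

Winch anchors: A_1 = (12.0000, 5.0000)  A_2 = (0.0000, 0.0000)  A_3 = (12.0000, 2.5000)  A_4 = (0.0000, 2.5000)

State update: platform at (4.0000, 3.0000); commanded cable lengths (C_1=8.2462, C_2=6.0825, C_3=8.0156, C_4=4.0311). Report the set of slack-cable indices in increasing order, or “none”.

2

i=1: geometric 8.2462 vs commanded 8.2462 ⇒ taut
i=2: geometric 5.0000 vs commanded 6.0825 ⇒ slack
i=3: geometric 8.0156 vs commanded 8.0156 ⇒ taut
i=4: geometric 4.0311 vs commanded 4.0311 ⇒ taut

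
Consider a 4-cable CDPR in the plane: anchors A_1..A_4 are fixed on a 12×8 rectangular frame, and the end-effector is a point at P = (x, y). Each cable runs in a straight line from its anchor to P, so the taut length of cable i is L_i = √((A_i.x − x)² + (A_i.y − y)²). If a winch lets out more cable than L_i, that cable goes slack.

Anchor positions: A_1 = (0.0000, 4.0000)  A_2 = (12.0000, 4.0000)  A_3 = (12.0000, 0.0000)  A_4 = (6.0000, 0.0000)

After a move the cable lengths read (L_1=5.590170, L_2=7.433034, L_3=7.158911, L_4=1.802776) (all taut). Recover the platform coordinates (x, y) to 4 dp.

each cable: (A_i−P)·(A_i−P) = L_i²; let k_i = ‖A_i‖²−L_i²
k_1 = 0.0000+16.0000−31.2500 = -15.2500
row 1: -24.0000x + 0.0000y = -120.0000  (k_2=104.7500)
row 2: -24.0000x + 8.0000y = -108.0000  (k_3=92.7500)
row 3: -12.0000x + 8.0000y = -48.0000  (k_4=32.7500)
Cramer on rows 1–2 → x = 5.0000, y = 1.5000
check cable 4: ‖A_4−P‖² = 3.2500 ≈ L_4² = 3.2500 ✓

(5.0000, 1.5000)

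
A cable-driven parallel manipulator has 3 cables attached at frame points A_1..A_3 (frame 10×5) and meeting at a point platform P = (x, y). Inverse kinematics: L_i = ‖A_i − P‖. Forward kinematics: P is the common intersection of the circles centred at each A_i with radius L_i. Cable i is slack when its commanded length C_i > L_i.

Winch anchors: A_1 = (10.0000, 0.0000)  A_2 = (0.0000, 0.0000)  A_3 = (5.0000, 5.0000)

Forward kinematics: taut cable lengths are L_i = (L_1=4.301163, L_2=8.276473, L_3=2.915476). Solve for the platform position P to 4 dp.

expand ‖A_i−P‖²=L_i² and subtract eq 1 (q_i ≔ ‖A_i‖²−L_i²)
q_1 = 100.0000+0.0000−18.5000 = 81.5000
eq1−eq2 → [20.0000  0.0000]·P = 150.0000
eq1−eq3 → [10.0000  -10.0000]·P = 40.0000
2×2 solve → P = (7.5000, 3.5000)

(7.5000, 3.5000)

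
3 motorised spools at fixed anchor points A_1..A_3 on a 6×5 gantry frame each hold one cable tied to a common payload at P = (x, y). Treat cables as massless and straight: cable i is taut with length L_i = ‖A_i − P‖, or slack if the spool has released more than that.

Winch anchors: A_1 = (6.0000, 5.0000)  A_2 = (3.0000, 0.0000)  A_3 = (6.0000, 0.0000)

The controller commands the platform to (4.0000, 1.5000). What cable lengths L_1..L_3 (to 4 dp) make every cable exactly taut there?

L_1: Δ = A_1−P = (2.0000, 3.5000) → ‖Δ‖ = √16.2500 = 4.0311
L_2: Δ = A_2−P = (-1.0000, -1.5000) → ‖Δ‖ = √3.2500 = 1.8028
L_3: Δ = A_3−P = (2.0000, -1.5000) → ‖Δ‖ = √6.2500 = 2.5000

(4.0311, 1.8028, 2.5000)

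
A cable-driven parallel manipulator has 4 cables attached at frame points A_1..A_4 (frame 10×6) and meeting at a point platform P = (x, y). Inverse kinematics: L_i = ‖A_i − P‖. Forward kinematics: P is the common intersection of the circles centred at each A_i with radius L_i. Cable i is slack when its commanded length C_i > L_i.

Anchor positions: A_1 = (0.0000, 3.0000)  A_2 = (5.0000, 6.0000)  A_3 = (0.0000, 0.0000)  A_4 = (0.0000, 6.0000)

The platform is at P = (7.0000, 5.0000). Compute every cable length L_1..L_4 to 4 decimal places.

(7.2801, 2.2361, 8.6023, 7.0711)

L_1: Δ = A_1−P = (-7.0000, -2.0000) → ‖Δ‖ = √53.0000 = 7.2801
L_2: Δ = A_2−P = (-2.0000, 1.0000) → ‖Δ‖ = √5.0000 = 2.2361
L_3: Δ = A_3−P = (-7.0000, -5.0000) → ‖Δ‖ = √74.0000 = 8.6023
L_4: Δ = A_4−P = (-7.0000, 1.0000) → ‖Δ‖ = √50.0000 = 7.0711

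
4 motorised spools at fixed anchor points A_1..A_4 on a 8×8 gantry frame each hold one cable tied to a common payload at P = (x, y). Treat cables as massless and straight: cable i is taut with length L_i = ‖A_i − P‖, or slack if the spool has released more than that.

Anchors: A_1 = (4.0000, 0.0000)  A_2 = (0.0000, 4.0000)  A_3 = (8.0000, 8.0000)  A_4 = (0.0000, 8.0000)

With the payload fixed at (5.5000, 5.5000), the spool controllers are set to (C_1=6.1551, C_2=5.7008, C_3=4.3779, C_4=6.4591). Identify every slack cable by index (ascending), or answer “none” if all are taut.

i=1: geometric 5.7009 vs commanded 6.1551 ⇒ slack
i=2: geometric 5.7009 vs commanded 5.7008 ⇒ taut
i=3: geometric 3.5355 vs commanded 4.3779 ⇒ slack
i=4: geometric 6.0415 vs commanded 6.4591 ⇒ slack

1, 3, 4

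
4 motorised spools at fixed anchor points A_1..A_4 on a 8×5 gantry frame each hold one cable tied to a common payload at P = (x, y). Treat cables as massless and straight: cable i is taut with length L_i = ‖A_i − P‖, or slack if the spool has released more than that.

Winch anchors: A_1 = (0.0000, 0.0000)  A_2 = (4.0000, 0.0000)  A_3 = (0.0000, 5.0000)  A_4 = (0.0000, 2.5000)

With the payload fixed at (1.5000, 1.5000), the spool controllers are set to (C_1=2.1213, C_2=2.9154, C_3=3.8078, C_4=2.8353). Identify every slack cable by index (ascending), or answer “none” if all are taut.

4

cable 1: √((-1.5000)²+(-1.5000)²)=2.1213, C_1=2.1213: taut
cable 2: √((2.5000)²+(-1.5000)²)=2.9155, C_2=2.9154: taut
cable 3: √((-1.5000)²+(3.5000)²)=3.8079, C_3=3.8078: taut
cable 4: √((-1.5000)²+(1.0000)²)=1.8028, C_4=2.8353: slack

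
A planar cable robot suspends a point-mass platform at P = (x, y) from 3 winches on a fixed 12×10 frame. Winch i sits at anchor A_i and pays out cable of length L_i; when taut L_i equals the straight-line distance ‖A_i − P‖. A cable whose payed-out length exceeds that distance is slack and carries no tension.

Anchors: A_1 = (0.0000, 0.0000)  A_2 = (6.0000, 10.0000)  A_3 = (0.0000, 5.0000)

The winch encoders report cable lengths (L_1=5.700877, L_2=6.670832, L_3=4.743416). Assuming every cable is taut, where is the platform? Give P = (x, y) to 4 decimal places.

each cable: (A_i−P)·(A_i−P) = L_i²; let c_i = ‖A_i‖²−L_i²
c_1 = 0.0000+0.0000−32.5000 = -32.5000
row 1: -12.0000x − 20.0000y = -124.0000  (c_2=91.5000)
row 2: 0.0000x − 10.0000y = -35.0000  (c_3=2.5000)
Cramer on rows 1–2 → x = 4.5000, y = 3.5000

(4.5000, 3.5000)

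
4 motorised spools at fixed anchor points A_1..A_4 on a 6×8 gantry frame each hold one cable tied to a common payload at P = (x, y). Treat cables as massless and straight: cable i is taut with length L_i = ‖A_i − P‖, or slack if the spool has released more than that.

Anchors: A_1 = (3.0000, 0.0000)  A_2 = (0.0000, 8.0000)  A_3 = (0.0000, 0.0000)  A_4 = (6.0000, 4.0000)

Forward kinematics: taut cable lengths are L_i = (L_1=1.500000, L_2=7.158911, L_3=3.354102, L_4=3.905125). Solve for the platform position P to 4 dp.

(3.0000, 1.5000)

expand ‖A_i−P‖²=L_i² and subtract eq 1 (c_i ≔ ‖A_i‖²−L_i²)
c_1 = 9.0000+0.0000−2.2500 = 6.7500
eq1−eq2 → [6.0000  -16.0000]·P = -6.0000
eq1−eq3 → [6.0000  0.0000]·P = 18.0000
eq1−eq4 → [-6.0000  -8.0000]·P = -30.0000
2×2 solve → P = (3.0000, 1.5000)
check cable 4: ‖A_4−P‖² = 15.2500 ≈ L_4² = 15.2500 ✓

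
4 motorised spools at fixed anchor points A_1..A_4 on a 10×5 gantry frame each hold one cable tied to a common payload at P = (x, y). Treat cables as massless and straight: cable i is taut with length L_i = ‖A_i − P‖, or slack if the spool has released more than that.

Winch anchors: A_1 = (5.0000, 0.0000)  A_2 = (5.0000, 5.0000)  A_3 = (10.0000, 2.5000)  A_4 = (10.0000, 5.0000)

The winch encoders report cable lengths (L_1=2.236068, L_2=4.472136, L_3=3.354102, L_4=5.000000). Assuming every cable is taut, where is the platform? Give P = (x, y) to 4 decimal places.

(7.0000, 1.0000)

expand ‖A_i−P‖²=L_i² and subtract eq 1 (c_i ≔ ‖A_i‖²−L_i²)
c_1 = 25.0000+0.0000−5.0000 = 20.0000
eq1−eq2 → [0.0000  -10.0000]·P = -10.0000
eq1−eq3 → [-10.0000  -5.0000]·P = -75.0000
eq1−eq4 → [-10.0000  -10.0000]·P = -80.0000
2×2 solve → P = (7.0000, 1.0000)
check cable 4: ‖A_4−P‖² = 25.0000 ≈ L_4² = 25.0000 ✓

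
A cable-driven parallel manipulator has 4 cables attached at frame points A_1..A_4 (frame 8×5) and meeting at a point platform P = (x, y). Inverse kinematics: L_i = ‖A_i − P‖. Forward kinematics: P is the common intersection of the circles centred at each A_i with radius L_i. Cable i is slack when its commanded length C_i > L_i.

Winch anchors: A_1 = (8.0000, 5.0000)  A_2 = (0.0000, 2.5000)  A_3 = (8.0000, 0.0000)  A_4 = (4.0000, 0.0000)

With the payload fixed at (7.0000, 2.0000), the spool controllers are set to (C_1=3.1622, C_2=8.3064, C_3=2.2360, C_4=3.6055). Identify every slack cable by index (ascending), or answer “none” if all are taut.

i=1: geometric 3.1623 vs commanded 3.1622 ⇒ taut
i=2: geometric 7.0178 vs commanded 8.3064 ⇒ slack
i=3: geometric 2.2361 vs commanded 2.2360 ⇒ taut
i=4: geometric 3.6056 vs commanded 3.6055 ⇒ taut

2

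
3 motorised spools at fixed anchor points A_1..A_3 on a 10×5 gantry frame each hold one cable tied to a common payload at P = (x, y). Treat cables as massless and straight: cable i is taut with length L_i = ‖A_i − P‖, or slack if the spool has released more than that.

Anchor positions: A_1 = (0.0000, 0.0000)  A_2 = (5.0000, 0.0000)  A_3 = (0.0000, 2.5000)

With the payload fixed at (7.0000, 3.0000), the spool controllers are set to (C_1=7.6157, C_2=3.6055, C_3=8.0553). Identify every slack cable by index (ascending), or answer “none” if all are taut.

3

cable 1: √((-7.0000)²+(-3.0000)²)=7.6158, C_1=7.6157: taut
cable 2: √((-2.0000)²+(-3.0000)²)=3.6056, C_2=3.6055: taut
cable 3: √((-7.0000)²+(-0.5000)²)=7.0178, C_3=8.0553: slack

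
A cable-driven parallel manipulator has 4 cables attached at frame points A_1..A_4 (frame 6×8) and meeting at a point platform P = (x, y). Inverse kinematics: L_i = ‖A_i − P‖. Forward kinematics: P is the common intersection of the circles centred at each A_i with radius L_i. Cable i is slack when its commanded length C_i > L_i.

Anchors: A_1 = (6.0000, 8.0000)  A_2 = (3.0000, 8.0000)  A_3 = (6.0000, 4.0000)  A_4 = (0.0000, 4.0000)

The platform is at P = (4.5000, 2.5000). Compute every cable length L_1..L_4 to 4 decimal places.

(5.7009, 5.7009, 2.1213, 4.7434)

cable 1: Δx=1.5000, Δy=5.5000; L_1 = √(Δx²+Δy²) = 5.7009
cable 2: Δx=-1.5000, Δy=5.5000; L_2 = √(Δx²+Δy²) = 5.7009
cable 3: Δx=1.5000, Δy=1.5000; L_3 = √(Δx²+Δy²) = 2.1213
cable 4: Δx=-4.5000, Δy=1.5000; L_4 = √(Δx²+Δy²) = 4.7434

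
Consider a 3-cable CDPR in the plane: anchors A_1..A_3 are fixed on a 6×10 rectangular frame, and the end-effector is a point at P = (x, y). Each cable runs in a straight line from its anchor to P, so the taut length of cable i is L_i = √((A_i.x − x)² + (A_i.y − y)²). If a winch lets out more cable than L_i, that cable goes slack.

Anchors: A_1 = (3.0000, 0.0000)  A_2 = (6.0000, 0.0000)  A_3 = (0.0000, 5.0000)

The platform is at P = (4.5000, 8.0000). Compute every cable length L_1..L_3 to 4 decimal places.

(8.1394, 8.1394, 5.4083)

L_1 = √((3.0000−4.5000)² + (0.0000−8.0000)²) = 8.1394
L_2 = √((6.0000−4.5000)² + (0.0000−8.0000)²) = 8.1394
L_3 = √((0.0000−4.5000)² + (5.0000−8.0000)²) = 5.4083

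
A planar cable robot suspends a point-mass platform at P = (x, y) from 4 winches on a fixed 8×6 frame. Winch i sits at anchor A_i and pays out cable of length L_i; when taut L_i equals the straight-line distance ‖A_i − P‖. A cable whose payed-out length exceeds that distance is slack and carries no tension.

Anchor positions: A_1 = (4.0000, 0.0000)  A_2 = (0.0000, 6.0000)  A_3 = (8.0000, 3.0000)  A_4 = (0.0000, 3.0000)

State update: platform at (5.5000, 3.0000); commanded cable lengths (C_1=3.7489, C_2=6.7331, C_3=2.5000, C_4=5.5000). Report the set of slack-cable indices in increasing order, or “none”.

cable 1: L_1 = ‖A_1−P‖ = 3.3541;  C_1 = 3.7489 → slack
cable 2: L_2 = ‖A_2−P‖ = 6.2650;  C_2 = 6.7331 → slack
cable 3: L_3 = ‖A_3−P‖ = 2.5000;  C_3 = 2.5000 → taut
cable 4: L_4 = ‖A_4−P‖ = 5.5000;  C_4 = 5.5000 → taut

1, 2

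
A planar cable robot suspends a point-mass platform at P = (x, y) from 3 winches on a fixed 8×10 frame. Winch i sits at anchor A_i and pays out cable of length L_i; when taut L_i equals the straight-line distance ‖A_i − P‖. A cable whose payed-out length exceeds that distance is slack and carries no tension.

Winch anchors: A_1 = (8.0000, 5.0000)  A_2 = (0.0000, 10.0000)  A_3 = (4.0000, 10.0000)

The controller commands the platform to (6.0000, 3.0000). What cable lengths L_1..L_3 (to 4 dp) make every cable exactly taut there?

L_1: Δ = A_1−P = (2.0000, 2.0000) → ‖Δ‖ = √8.0000 = 2.8284
L_2: Δ = A_2−P = (-6.0000, 7.0000) → ‖Δ‖ = √85.0000 = 9.2195
L_3: Δ = A_3−P = (-2.0000, 7.0000) → ‖Δ‖ = √53.0000 = 7.2801

(2.8284, 9.2195, 7.2801)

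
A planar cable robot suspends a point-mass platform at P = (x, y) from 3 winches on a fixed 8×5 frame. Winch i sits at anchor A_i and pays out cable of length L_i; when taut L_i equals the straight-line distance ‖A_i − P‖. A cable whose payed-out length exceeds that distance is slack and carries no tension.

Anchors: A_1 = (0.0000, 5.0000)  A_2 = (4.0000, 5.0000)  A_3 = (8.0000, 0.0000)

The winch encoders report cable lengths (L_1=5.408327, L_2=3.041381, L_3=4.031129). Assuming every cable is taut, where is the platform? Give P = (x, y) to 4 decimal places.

(4.5000, 2.0000)

each cable: (A_i−P)·(A_i−P) = L_i²; let q_i = ‖A_i‖²−L_i²
q_1 = 0.0000+25.0000−29.2500 = -4.2500
row 1: -8.0000x + 0.0000y = -36.0000  (q_2=31.7500)
row 2: -16.0000x + 10.0000y = -52.0000  (q_3=47.7500)
Cramer on rows 1–2 → x = 4.5000, y = 2.0000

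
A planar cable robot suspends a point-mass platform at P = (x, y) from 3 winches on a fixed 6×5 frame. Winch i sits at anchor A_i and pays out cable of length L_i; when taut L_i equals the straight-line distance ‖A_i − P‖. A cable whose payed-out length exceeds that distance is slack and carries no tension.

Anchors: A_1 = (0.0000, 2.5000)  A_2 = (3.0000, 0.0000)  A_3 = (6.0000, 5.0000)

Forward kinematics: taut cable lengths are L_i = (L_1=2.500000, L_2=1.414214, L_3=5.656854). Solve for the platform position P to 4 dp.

(2.0000, 1.0000)

circle eqns → linear via eq_j − eq_1; set k_j = A_j·A_j − L_j²
k_1 = 0.0000+6.2500−6.2500 = 0.0000
-6.0000·x + 5.0000·y = k_1−k_2 = -7.0000
-12.0000·x − 5.0000·y = k_1−k_3 = -29.0000
solve first two rows → x=2.0000, y=1.0000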